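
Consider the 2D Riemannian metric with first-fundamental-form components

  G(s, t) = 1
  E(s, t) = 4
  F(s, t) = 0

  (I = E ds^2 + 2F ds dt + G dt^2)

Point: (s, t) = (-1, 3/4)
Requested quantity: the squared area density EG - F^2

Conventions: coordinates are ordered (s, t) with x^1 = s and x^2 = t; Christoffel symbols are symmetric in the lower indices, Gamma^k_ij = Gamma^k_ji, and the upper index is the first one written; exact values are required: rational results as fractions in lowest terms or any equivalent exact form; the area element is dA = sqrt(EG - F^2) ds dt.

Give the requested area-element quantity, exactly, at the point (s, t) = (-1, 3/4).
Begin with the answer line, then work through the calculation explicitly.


Answer: EG - F^2 = 4

E = 4, F = 0, G = 1; EG - F^2 = 4


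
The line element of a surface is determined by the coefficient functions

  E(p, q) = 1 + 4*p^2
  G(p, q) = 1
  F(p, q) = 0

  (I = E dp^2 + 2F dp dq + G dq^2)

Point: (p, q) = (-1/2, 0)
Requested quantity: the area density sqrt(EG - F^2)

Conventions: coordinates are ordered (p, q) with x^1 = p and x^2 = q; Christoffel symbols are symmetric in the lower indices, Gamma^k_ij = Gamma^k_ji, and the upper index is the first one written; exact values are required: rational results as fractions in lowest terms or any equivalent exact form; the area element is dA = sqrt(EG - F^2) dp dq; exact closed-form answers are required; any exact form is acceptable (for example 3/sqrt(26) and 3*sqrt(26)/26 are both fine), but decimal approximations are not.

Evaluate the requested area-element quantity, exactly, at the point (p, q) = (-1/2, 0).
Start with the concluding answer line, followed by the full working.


Answer: sqrt(EG - F^2) = sqrt(2)

E = 2, F = 0, G = 1; EG - F^2 = 2


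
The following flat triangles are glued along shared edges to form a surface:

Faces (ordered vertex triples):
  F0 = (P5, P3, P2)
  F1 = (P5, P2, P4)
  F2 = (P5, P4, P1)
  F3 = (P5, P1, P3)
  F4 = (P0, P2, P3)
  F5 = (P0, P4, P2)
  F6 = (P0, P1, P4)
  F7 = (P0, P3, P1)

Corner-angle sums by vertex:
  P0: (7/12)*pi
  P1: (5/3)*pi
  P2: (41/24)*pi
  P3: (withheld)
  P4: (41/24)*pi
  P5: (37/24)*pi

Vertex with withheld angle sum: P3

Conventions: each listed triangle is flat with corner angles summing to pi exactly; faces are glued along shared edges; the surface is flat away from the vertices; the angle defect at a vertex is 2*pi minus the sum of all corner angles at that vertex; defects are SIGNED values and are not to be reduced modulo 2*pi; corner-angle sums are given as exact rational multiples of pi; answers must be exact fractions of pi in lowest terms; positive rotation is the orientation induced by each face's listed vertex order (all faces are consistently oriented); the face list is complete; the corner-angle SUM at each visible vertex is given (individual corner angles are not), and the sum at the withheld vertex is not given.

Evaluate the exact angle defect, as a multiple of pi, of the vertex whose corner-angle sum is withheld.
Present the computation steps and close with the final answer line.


V = 6, E = 12, F = 8; chi = V - E + F = 2
Gauss-Bonnet: total defect = 2*pi*chi = 4*pi; visible defects sum to (67/24)*pi

Answer: defect(P3) = (29/24)*pi


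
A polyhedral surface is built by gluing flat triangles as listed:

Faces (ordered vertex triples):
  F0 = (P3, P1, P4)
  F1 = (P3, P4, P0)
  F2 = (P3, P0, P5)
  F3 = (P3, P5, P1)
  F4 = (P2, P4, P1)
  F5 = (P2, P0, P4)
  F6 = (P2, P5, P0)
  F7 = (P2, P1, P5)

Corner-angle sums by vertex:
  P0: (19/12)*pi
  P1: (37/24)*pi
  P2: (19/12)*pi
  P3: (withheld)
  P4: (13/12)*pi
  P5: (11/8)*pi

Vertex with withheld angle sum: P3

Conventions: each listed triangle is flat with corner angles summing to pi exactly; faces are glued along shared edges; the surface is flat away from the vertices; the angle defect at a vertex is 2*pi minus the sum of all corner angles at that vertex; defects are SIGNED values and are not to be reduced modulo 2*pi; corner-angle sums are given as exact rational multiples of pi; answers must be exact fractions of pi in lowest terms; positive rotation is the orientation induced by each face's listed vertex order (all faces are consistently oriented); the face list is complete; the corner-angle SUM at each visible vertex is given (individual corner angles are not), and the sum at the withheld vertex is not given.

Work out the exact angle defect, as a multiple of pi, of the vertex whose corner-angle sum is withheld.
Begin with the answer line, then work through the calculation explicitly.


Answer: defect(P3) = (7/6)*pi

V = 6, E = 12, F = 8; chi = V - E + F = 2
Gauss-Bonnet: total defect = 2*pi*chi = 4*pi; visible defects sum to (17/6)*pi


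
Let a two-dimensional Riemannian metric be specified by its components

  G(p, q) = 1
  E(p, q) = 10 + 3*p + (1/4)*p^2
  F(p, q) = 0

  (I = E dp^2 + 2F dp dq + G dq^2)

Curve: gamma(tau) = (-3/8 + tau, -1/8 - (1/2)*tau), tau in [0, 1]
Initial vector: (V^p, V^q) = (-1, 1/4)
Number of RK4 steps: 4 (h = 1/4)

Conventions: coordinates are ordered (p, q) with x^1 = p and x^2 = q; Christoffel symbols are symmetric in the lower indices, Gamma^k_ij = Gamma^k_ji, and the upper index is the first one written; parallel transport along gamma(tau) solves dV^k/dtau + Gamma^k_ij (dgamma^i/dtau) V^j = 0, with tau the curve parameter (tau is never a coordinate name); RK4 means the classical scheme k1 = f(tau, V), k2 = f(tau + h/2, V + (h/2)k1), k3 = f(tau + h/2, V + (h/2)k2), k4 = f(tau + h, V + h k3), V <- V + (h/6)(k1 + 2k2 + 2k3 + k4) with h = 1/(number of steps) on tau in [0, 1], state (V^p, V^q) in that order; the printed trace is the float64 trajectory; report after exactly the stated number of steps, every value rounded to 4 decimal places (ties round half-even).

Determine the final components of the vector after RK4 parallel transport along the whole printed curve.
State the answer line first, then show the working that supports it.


Answer: V^p = -0.8627, V^q = 0.2500

gamma'(tau) = (1, -1/2); f(tau, V)^k = -Gamma^k_ij(gamma(tau)) gamma'^i(tau) V^j; h = 1/4; intermediate values shown to 6 dp
curve data and Christoffel symbols at the stage parameters:
  tau = 0.000000: gamma = (-0.375000, -0.125000), gamma' = (1.000000, -0.500000); Gamma_ppp = 0.157826, Gamma_ppq = 0.000000, Gamma_pqq = 0.000000, Gamma_qpp = 0.000000, Gamma_qpq = 0.000000, Gamma_qqq = 0.000000
  tau = 0.125000: gamma = (-0.250000, -0.187500), gamma' = (1.000000, -0.500000); Gamma_ppp = 0.155143, Gamma_ppq = 0.000000, Gamma_pqq = 0.000000, Gamma_qpp = 0.000000, Gamma_qpq = 0.000000, Gamma_qqq = 0.000000
  tau = 0.250000: gamma = (-0.125000, -0.250000), gamma' = (1.000000, -0.500000); Gamma_ppp = 0.152535, Gamma_ppq = 0.000000, Gamma_pqq = 0.000000, Gamma_qpp = 0.000000, Gamma_qpq = 0.000000, Gamma_qqq = 0.000000
  tau = 0.375000: gamma = (0.000000, -0.312500), gamma' = (1.000000, -0.500000); Gamma_ppp = 0.150000, Gamma_ppq = 0.000000, Gamma_pqq = 0.000000, Gamma_qpp = 0.000000, Gamma_qpq = 0.000000, Gamma_qqq = 0.000000
  tau = 0.500000: gamma = (0.125000, -0.375000), gamma' = (1.000000, -0.500000); Gamma_ppp = 0.147535, Gamma_ppq = 0.000000, Gamma_pqq = 0.000000, Gamma_qpp = 0.000000, Gamma_qpq = 0.000000, Gamma_qqq = 0.000000
  tau = 0.625000: gamma = (0.250000, -0.437500), gamma' = (1.000000, -0.500000); Gamma_ppp = 0.145138, Gamma_ppq = 0.000000, Gamma_pqq = 0.000000, Gamma_qpp = 0.000000, Gamma_qpq = 0.000000, Gamma_qqq = 0.000000
  tau = 0.750000: gamma = (0.375000, -0.500000), gamma' = (1.000000, -0.500000); Gamma_ppp = 0.142807, Gamma_ppq = 0.000000, Gamma_pqq = 0.000000, Gamma_qpp = 0.000000, Gamma_qpq = 0.000000, Gamma_qqq = 0.000000
  tau = 0.875000: gamma = (0.500000, -0.562500), gamma' = (1.000000, -0.500000); Gamma_ppp = 0.140541, Gamma_ppq = 0.000000, Gamma_pqq = 0.000000, Gamma_qpp = 0.000000, Gamma_qpq = 0.000000, Gamma_qqq = 0.000000
  tau = 1.000000: gamma = (0.625000, -0.625000), gamma' = (1.000000, -0.500000); Gamma_ppp = 0.138336, Gamma_ppq = 0.000000, Gamma_pqq = 0.000000, Gamma_qpp = 0.000000, Gamma_qpq = 0.000000, Gamma_qqq = 0.000000
step 0: V^p = -1.0000, V^q = 0.2500
step 1: k1 = (0.157826, 0.000000), k2 = (0.152083, 0.000000), k3 = (0.152194, 0.000000), k4 = (0.146732, 0.000000); V <- V + (h/6)(k1 + 2k2 + 2k3 + k4): V^p = -0.9620, V^q = 0.2500
step 2: k1 = (0.146732, 0.000000), k2 = (0.141542, 0.000000), k3 = (0.141639, 0.000000), k4 = (0.136697, 0.000000); V <- V + (h/6)(k1 + 2k2 + 2k3 + k4): V^p = -0.9265, V^q = 0.2500
step 3: k1 = (0.136698, 0.000000), k2 = (0.131997, 0.000000), k3 = (0.132082, 0.000000), k4 = (0.127602, 0.000000); V <- V + (h/6)(k1 + 2k2 + 2k3 + k4): V^p = -0.8935, V^q = 0.2500
step 4: k1 = (0.127602, 0.000000), k2 = (0.123335, 0.000000), k3 = (0.123410, 0.000000), k4 = (0.119339, 0.000000); V <- V + (h/6)(k1 + 2k2 + 2k3 + k4): V^p = -0.8627, V^q = 0.2500


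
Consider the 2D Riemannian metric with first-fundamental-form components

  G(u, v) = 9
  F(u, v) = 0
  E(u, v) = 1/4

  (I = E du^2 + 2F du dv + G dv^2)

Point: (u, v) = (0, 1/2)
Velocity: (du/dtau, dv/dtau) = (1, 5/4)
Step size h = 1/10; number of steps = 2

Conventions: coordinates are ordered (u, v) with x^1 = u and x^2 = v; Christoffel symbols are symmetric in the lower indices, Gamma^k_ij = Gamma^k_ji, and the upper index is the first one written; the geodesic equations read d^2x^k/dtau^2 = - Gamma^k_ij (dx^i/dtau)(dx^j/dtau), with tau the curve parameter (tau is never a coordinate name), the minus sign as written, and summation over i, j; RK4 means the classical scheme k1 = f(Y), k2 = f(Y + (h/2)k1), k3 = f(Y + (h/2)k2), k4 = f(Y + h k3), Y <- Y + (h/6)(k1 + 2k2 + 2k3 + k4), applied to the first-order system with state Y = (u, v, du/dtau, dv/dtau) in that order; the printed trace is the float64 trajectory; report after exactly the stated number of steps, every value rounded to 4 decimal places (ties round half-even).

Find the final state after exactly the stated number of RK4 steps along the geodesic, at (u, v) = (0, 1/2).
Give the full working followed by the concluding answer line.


f(Y) = (du/dtau, dv/dtau, -Gamma^u_ij Y'^i Y'^j, -Gamma^v_ij Y'^i Y'^j) with the Gammas evaluated at the stage position; h = 0.100000; intermediate values shown to 6 dp
step 0: u = 0.0000, v = 0.5000, du/dtau = 1.0000, dv/dtau = 1.2500
step 1:
  k1: at (u, v) = (0.000000, 0.500000), (du/dtau, dv/dtau) = (1.000000, 1.250000); Gamma_uuu = 0.000000, Gamma_uuv = 0.000000, Gamma_uvv = 0.000000, Gamma_vuu = 0.000000, Gamma_vuv = 0.000000, Gamma_vvv = 0.000000; k1 = (1.000000, 1.250000, 0.000000, 0.000000)
  k2: at (u, v) = (0.050000, 0.562500), (du/dtau, dv/dtau) = (1.000000, 1.250000); Gamma_uuu = 0.000000, Gamma_uuv = 0.000000, Gamma_uvv = 0.000000, Gamma_vuu = 0.000000, Gamma_vuv = 0.000000, Gamma_vvv = 0.000000; k2 = (1.000000, 1.250000, 0.000000, 0.000000)
  k3: at (u, v) = (0.050000, 0.562500), (du/dtau, dv/dtau) = (1.000000, 1.250000); Gamma_uuu = 0.000000, Gamma_uuv = 0.000000, Gamma_uvv = 0.000000, Gamma_vuu = 0.000000, Gamma_vuv = 0.000000, Gamma_vvv = 0.000000; k3 = (1.000000, 1.250000, 0.000000, 0.000000)
  k4: at (u, v) = (0.100000, 0.625000), (du/dtau, dv/dtau) = (1.000000, 1.250000); Gamma_uuu = 0.000000, Gamma_uuv = 0.000000, Gamma_uvv = 0.000000, Gamma_vuu = 0.000000, Gamma_vuv = 0.000000, Gamma_vvv = 0.000000; k4 = (1.000000, 1.250000, 0.000000, 0.000000)
  Y <- Y + (h/6)(k1 + 2k2 + 2k3 + k4): u = 0.1000, v = 0.6250, du/dtau = 1.0000, dv/dtau = 1.2500
step 2:
  k1: at (u, v) = (0.100000, 0.625000), (du/dtau, dv/dtau) = (1.000000, 1.250000); Gamma_uuu = 0.000000, Gamma_uuv = 0.000000, Gamma_uvv = 0.000000, Gamma_vuu = 0.000000, Gamma_vuv = 0.000000, Gamma_vvv = 0.000000; k1 = (1.000000, 1.250000, 0.000000, 0.000000)
  k2: at (u, v) = (0.150000, 0.687500), (du/dtau, dv/dtau) = (1.000000, 1.250000); Gamma_uuu = 0.000000, Gamma_uuv = 0.000000, Gamma_uvv = 0.000000, Gamma_vuu = 0.000000, Gamma_vuv = 0.000000, Gamma_vvv = 0.000000; k2 = (1.000000, 1.250000, 0.000000, 0.000000)
  k3: at (u, v) = (0.150000, 0.687500), (du/dtau, dv/dtau) = (1.000000, 1.250000); Gamma_uuu = 0.000000, Gamma_uuv = 0.000000, Gamma_uvv = 0.000000, Gamma_vuu = 0.000000, Gamma_vuv = 0.000000, Gamma_vvv = 0.000000; k3 = (1.000000, 1.250000, 0.000000, 0.000000)
  k4: at (u, v) = (0.200000, 0.750000), (du/dtau, dv/dtau) = (1.000000, 1.250000); Gamma_uuu = 0.000000, Gamma_uuv = 0.000000, Gamma_uvv = 0.000000, Gamma_vuu = 0.000000, Gamma_vuv = 0.000000, Gamma_vvv = 0.000000; k4 = (1.000000, 1.250000, 0.000000, 0.000000)
  Y <- Y + (h/6)(k1 + 2k2 + 2k3 + k4): u = 0.2000, v = 0.7500, du/dtau = 1.0000, dv/dtau = 1.2500

Answer: u = 0.2000, v = 0.7500, du/dtau = 1.0000, dv/dtau = 1.2500


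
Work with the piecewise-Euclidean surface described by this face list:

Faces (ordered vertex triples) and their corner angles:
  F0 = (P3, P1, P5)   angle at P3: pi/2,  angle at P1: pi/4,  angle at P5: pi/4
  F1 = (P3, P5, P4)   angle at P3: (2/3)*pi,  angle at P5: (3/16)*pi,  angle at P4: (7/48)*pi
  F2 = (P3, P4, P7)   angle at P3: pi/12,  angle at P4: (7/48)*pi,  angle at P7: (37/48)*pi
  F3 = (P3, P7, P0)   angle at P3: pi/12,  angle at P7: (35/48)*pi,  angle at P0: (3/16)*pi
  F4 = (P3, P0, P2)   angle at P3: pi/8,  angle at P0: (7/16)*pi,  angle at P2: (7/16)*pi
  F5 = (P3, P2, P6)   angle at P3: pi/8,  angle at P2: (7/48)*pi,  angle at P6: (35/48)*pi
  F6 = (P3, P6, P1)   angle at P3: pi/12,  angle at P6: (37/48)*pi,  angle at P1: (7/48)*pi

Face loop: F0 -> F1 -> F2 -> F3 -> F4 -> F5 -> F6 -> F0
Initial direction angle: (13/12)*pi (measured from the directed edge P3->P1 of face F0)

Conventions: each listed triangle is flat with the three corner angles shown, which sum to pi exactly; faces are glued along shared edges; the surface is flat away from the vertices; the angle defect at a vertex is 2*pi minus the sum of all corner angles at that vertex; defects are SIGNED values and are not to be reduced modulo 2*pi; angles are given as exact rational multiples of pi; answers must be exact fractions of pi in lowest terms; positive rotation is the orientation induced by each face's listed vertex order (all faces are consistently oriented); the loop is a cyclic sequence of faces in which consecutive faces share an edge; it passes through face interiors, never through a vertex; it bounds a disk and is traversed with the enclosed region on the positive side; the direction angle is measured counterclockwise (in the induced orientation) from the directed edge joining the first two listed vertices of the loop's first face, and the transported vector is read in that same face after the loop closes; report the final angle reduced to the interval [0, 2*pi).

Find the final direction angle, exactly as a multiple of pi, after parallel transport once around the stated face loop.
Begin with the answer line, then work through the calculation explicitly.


Answer: final direction angle = (17/12)*pi

enclosed vertex P3: corner angles sum to (5/3)*pi, defect = 2*pi - (5/3)*pi = pi/3
adding the enclosed defects to the starting angle (mod 2*pi, induced orientation) gives the holonomy
final angle = (13/12)*pi + pi/3 = (17/12)*pi (mod 2*pi)


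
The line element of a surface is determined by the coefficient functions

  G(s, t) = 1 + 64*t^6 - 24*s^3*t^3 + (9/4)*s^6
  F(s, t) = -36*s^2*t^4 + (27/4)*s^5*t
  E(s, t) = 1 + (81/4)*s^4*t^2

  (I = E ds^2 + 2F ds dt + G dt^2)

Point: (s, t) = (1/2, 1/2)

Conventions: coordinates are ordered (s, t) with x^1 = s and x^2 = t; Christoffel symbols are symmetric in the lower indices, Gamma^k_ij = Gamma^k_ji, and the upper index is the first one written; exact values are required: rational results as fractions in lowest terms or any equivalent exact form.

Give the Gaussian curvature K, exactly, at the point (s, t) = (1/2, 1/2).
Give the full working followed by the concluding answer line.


E = 337/256, F = -117/256, G = 425/256, EG - F^2 = 253/128 at the point
E_s = 81/32, E_t = 81/64, F_s = -153/128, F_t = -549/128, G_s = -117/64, G_t = 39/4
E_tt = 81/32, F_st = -1017/64, G_ss = -153/32
Brioschi: K = (det M1 - det M2) / (EG - F^2)^2 with the standard first/second-derivative matrices M1, M2.
M1 = [[-E_tt/2 + F_st - G_ss/2, E_s/2, F_s - E_t/2], [F_t - G_s/2, E, F], [G_t/2, F, G]] = [[-945/64, 81/64, -117/64], [-27/8, 337/256, -117/256], [39/8, -117/256, 425/256]]; det M1 = -131085/8192
M2 = [[0, E_t/2, G_s/2], [E_t/2, E, F], [G_s/2, F, G]] = [[0, 81/128, -117/128], [81/128, 337/256, -117/256], [-117/128, -117/256, 425/256]]; det M2 = -10125/8192
det M1 - det M2 = -945/64; K = -945/64 / (253/128)^2 = -241920/64009

Answer: K = -241920/64009


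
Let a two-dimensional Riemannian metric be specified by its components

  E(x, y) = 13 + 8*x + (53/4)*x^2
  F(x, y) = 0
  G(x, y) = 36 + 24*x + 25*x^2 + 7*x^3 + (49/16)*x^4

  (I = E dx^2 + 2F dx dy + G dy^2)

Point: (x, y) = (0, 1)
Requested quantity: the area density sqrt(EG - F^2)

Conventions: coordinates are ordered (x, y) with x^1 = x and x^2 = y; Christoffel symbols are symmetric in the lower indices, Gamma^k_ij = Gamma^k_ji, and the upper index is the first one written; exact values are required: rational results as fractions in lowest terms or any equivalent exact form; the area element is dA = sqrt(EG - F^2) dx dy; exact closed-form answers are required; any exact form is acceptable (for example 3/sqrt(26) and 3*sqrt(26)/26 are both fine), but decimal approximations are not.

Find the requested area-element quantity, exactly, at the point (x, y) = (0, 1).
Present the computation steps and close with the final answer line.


E = 13, F = 0, G = 36; EG - F^2 = 468

Answer: sqrt(EG - F^2) = 6*sqrt(13)


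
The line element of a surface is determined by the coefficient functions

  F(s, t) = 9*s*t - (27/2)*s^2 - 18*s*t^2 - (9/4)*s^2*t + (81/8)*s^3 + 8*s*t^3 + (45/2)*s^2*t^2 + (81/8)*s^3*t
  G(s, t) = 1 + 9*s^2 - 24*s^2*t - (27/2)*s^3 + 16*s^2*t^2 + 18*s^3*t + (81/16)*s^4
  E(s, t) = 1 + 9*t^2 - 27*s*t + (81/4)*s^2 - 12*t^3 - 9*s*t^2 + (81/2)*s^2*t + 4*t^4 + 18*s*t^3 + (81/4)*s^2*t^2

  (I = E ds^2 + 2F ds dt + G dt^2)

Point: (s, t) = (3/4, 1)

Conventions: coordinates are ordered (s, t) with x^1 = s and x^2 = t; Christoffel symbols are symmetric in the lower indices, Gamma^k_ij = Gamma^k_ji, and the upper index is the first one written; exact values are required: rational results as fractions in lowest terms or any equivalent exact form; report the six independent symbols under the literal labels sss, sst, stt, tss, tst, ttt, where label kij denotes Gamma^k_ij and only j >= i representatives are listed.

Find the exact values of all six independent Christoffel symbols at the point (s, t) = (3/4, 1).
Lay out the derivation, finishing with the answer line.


E = 545/16, F = 2967/256, G = 20737/4096 at the point
E_s = 207/2, E_t = 805/16, F_s = 2771/64, F_t = 13347/512, G_s = 4515/256, G_t = 387/32
EG - F^2 = 156161/4096;  g^inv = (4096/156161) * [[20737/4096, -2967/256], [-2967/256, 545/16]]
first-kind symbols [ij,l] = (1/2)(d_i g_jl + d_j g_il - d_l g_ij): [ss,s] = E_s/2 = 207/4, [ss,t] = F_s - E_t/2 = 1161/64, [st,s] = E_t/2 = 805/32, [st,t] = G_s/2 = 4515/512, [tt,s] = F_t - G_s/2 = 69/4, [tt,t] = G_t/2 = 387/64
Gamma^s_ij = (G*[ij,s] - F*[ij,t])/(EG - F^2), Gamma^t_ij = (E*[ij,t] - F*[ij,s])/(EG - F^2)

Answer: Gamma_sss = 211968/156161, Gamma_sst = 103040/156161, Gamma_stt = 70656/156161, Gamma_tss = 74304/156161, Gamma_tst = 36120/156161, Gamma_ttt = 24768/156161


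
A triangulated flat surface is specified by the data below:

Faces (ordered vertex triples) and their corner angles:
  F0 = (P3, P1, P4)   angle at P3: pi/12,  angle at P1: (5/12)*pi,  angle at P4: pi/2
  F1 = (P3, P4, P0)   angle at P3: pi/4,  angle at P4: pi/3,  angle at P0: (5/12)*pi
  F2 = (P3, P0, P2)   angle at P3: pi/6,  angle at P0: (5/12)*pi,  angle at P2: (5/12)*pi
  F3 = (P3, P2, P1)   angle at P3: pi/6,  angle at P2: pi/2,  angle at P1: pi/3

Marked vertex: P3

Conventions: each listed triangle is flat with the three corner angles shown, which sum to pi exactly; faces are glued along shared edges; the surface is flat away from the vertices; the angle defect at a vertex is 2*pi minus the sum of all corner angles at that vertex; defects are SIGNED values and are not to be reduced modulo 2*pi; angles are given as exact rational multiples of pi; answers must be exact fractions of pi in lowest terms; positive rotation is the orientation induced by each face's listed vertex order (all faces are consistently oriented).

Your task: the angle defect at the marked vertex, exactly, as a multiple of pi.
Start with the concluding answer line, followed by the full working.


Answer: defect(P3) = (4/3)*pi

Sum of corner angles at P3: (2/3)*pi
defect = 2*pi - (2/3)*pi


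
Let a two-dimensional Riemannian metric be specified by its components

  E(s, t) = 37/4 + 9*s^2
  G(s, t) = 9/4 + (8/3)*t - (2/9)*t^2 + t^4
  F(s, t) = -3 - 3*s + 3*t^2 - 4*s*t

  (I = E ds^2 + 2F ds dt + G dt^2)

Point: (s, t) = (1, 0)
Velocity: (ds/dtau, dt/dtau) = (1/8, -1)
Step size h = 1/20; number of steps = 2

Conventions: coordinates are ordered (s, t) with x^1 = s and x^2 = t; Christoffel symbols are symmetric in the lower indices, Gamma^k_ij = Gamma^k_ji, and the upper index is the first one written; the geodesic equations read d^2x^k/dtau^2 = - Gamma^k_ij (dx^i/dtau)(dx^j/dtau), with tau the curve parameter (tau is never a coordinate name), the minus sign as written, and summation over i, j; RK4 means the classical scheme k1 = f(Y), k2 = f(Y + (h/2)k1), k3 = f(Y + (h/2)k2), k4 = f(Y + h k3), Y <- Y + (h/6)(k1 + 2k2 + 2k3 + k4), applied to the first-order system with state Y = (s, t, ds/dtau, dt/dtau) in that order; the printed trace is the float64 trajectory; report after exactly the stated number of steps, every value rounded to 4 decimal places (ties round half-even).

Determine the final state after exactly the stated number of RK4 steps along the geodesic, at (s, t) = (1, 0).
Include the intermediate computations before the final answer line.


f(Y) = (ds/dtau, dt/dtau, -Gamma^s_ij Y'^i Y'^j, -Gamma^t_ij Y'^i Y'^j) with the Gammas evaluated at the stage position; h = 0.050000; intermediate values shown to 6 dp
step 0: s = 1.0000, t = 0.0000, ds/dtau = 0.1250, dt/dtau = -1.0000
step 1:
  k1: at (s, t) = (1.000000, 0.000000), (ds/dtau, dt/dtau) = (0.125000, -1.000000); Gamma_sss = 0.444444, Gamma_sst = 0.000000, Gamma_stt = -0.197531, Gamma_tss = -0.148148, Gamma_tst = 0.000000, Gamma_ttt = 0.065844; k1 = (0.125000, -1.000000, 0.190586, -0.063529)
  k2: at (s, t) = (1.003125, -0.025000), (ds/dtau, dt/dtau) = (0.129765, -1.001588); Gamma_sss = 0.508596, Gamma_sst = 0.000000, Gamma_stt = -0.232412, Gamma_tss = 0.047806, Gamma_tst = 0.000000, Gamma_ttt = -0.015595; k2 = (0.129765, -1.001588, 0.224587, 0.014839)
  k3: at (s, t) = (1.003244, -0.025040), (ds/dtau, dt/dtau) = (0.130615, -0.999629); Gamma_sss = 0.508888, Gamma_sst = 0.000000, Gamma_stt = -0.232547, Gamma_tss = 0.048713, Gamma_tst = 0.000000, Gamma_ttt = -0.015974; k3 = (0.130615, -0.999629, 0.223692, 0.015131)
  k4: at (s, t) = (1.006531, -0.049981), (ds/dtau, dt/dtau) = (0.136185, -0.999243); Gamma_sss = 0.568052, Gamma_sst = 0.000000, Gamma_stt = -0.263283, Gamma_tss = 0.236654, Gamma_tst = 0.000000, Gamma_ttt = -0.087758; k4 = (0.136185, -0.999243, 0.252349, 0.083236)
  Y <- Y + (h/6)(k1 + 2k2 + 2k3 + k4): s = 1.0065, t = -0.0500, ds/dtau = 0.1362, dt/dtau = -0.9993
step 2:
  k1: at (s, t) = (1.006516, -0.050014), (ds/dtau, dt/dtau) = (0.136162, -0.999336); Gamma_sss = 0.568096, Gamma_sst = 0.000000, Gamma_stt = -0.263308, Gamma_tss = 0.236798, Gamma_tst = 0.000000, Gamma_ttt = -0.087806; k1 = (0.136162, -0.999336, 0.252426, 0.083299)
  k2: at (s, t) = (1.009920, -0.074997), (ds/dtau, dt/dtau) = (0.142473, -0.997254); Gamma_sss = 0.621778, Gamma_sst = 0.000000, Gamma_stt = -0.289980, Gamma_tss = 0.415023, Gamma_tst = 0.000000, Gamma_ttt = -0.149653; k2 = (0.142473, -0.997254, 0.275768, 0.140408)
  k3: at (s, t) = (1.010078, -0.074945), (ds/dtau, dt/dtau) = (0.143057, -0.995826); Gamma_sss = 0.621902, Gamma_sst = 0.000000, Gamma_stt = -0.290015, Gamma_tss = 0.415437, Gamma_tst = 0.000000, Gamma_ttt = -0.149838; k3 = (0.143057, -0.995826, 0.274872, 0.140088)
  k4: at (s, t) = (1.013669, -0.099805), (ds/dtau, dt/dtau) = (0.149906, -0.992332); Gamma_sss = 0.669481, Gamma_sst = 0.000000, Gamma_stt = -0.312621, Gamma_tss = 0.581625, Gamma_tst = 0.000000, Gamma_ttt = -0.201425; k4 = (0.149906, -0.992332, 0.292801, 0.185277)
  Y <- Y + (h/6)(k1 + 2k2 + 2k3 + k4): s = 1.0137, t = -0.0998, ds/dtau = 0.1499, dt/dtau = -0.9924

Answer: s = 1.0137, t = -0.0998, ds/dtau = 0.1499, dt/dtau = -0.9924


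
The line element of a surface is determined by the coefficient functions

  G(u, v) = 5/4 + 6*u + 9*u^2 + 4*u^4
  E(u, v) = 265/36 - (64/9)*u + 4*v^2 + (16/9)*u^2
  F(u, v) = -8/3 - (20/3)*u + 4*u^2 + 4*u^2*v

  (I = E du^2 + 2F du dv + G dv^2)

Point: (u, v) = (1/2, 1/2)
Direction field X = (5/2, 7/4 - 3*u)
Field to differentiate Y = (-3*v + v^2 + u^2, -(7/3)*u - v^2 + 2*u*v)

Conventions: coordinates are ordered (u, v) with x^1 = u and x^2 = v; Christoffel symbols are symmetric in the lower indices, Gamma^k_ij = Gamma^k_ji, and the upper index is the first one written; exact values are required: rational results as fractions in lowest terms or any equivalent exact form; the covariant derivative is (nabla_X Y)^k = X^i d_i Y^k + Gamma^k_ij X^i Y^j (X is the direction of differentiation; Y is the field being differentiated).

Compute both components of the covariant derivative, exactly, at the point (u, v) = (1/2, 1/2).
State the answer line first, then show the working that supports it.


Answer: (nabla_X Y)^u = -23/24, (nabla_X Y)^v = -203/27

E = 21/4, F = -9/2, G = 27/4 at the point
E_u = -16/3, E_v = 4, F_u = -2/3, F_v = 1, G_u = 17, G_v = 0
EG - F^2 = 243/16;  g^inv = (16/243) * [[27/4, 9/2], [9/2, 21/4]]
first-kind symbols [ij,l] = (1/2)(d_i g_jl + d_j g_il - d_l g_ij): [uu,u] = E_u/2 = -8/3, [uu,v] = F_u - E_v/2 = -8/3, [uv,u] = E_v/2 = 2, [uv,v] = G_u/2 = 17/2, [vv,u] = F_v - G_u/2 = -15/2, [vv,v] = G_v/2 = 0
Gamma^u_ij = (G*[ij,u] - F*[ij,v])/(EG - F^2), Gamma^v_ij = (E*[ij,v] - F*[ij,u])/(EG - F^2)
Gamma_uuu = -160/81, Gamma_uuv = 92/27, Gamma_uvv = -10/3, Gamma_vuu = -416/243, Gamma_vuv = 286/81, Gamma_vvv = -20/9
X = (5/2, 1/4), Y = (-1, -11/12) at the point


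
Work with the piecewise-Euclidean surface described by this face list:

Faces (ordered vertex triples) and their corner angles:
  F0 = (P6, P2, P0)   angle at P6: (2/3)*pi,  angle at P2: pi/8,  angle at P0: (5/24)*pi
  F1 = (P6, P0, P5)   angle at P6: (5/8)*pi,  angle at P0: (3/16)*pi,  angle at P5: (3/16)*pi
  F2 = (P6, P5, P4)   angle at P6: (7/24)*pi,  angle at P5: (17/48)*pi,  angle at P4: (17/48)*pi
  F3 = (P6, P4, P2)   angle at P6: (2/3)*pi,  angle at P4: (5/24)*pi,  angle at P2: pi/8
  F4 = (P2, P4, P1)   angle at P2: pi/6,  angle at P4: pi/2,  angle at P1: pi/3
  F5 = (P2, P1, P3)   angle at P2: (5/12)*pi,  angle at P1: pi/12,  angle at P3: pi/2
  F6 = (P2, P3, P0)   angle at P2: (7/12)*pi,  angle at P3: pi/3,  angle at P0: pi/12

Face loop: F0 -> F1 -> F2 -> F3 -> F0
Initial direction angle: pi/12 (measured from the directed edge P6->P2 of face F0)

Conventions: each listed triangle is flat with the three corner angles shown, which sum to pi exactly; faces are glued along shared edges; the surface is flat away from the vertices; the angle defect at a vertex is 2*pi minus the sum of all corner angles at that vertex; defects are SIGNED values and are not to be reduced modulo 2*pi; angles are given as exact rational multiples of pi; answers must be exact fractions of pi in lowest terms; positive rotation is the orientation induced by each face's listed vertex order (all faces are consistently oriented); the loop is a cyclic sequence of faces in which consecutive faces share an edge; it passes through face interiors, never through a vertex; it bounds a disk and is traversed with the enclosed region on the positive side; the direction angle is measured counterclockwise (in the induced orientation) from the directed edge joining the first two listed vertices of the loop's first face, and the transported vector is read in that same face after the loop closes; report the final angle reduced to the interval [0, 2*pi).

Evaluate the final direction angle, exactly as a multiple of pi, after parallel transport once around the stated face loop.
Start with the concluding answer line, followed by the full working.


Answer: final direction angle = (11/6)*pi

enclosed vertex P6: corner angles sum to (9/4)*pi, defect = 2*pi - (9/4)*pi = -pi/4
adding the enclosed defects to the starting angle (mod 2*pi, induced orientation) gives the holonomy
final angle = pi/12 - pi/4 = (11/6)*pi (mod 2*pi)


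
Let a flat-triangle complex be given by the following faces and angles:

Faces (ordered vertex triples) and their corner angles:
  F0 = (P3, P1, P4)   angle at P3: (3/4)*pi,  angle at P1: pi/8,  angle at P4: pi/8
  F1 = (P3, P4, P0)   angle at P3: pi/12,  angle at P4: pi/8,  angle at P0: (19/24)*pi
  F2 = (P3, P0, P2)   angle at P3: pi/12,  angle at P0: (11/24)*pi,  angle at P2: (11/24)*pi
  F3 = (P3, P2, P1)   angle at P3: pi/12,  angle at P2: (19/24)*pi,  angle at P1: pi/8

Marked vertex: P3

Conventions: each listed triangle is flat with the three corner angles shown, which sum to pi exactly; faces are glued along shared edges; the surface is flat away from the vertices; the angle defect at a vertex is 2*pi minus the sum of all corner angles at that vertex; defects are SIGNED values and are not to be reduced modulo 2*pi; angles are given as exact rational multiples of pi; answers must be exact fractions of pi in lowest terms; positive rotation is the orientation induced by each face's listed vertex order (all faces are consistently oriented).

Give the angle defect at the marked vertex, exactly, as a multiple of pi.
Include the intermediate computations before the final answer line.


Sum of corner angles at P3: pi
defect = 2*pi - pi

Answer: defect(P3) = pi


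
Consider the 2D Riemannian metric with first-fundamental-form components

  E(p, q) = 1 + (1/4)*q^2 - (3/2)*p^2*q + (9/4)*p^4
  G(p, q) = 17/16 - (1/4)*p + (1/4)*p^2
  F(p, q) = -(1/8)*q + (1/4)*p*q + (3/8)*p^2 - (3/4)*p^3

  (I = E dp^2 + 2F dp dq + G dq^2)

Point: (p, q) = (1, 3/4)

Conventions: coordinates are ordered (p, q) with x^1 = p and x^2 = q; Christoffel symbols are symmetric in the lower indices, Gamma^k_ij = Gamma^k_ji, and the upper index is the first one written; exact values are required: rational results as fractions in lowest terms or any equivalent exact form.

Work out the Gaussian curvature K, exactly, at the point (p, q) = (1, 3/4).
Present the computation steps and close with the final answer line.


E = 145/64, F = -9/32, G = 17/16, EG - F^2 = 149/64 at the point
E_p = 27/4, E_q = -9/8, F_p = -21/16, F_q = 1/8, G_p = 1/4, G_q = 0
E_qq = 1/2, F_pq = 1/4, G_pp = 1/2
K follows from Brioschi's formula, (det M1 - det M2)/(EG - F^2)^2.
M1 = [[-E_qq/2 + F_pq - G_pp/2, E_p/2, F_p - E_q/2], [F_q - G_p/2, E, F], [G_q/2, F, G]] = [[-1/4, 27/8, -3/4], [0, 145/64, -9/32], [0, -9/32, 17/16]]; det M1 = -149/256
M2 = [[0, E_q/2, G_p/2], [E_q/2, E, F], [G_p/2, F, G]] = [[0, -9/16, 1/8], [-9/16, 145/64, -9/32], [1/8, -9/32, 17/16]]; det M2 = -85/256
det M1 - det M2 = -1/4; K = -1/4 / (149/64)^2 = -1024/22201

Answer: K = -1024/22201


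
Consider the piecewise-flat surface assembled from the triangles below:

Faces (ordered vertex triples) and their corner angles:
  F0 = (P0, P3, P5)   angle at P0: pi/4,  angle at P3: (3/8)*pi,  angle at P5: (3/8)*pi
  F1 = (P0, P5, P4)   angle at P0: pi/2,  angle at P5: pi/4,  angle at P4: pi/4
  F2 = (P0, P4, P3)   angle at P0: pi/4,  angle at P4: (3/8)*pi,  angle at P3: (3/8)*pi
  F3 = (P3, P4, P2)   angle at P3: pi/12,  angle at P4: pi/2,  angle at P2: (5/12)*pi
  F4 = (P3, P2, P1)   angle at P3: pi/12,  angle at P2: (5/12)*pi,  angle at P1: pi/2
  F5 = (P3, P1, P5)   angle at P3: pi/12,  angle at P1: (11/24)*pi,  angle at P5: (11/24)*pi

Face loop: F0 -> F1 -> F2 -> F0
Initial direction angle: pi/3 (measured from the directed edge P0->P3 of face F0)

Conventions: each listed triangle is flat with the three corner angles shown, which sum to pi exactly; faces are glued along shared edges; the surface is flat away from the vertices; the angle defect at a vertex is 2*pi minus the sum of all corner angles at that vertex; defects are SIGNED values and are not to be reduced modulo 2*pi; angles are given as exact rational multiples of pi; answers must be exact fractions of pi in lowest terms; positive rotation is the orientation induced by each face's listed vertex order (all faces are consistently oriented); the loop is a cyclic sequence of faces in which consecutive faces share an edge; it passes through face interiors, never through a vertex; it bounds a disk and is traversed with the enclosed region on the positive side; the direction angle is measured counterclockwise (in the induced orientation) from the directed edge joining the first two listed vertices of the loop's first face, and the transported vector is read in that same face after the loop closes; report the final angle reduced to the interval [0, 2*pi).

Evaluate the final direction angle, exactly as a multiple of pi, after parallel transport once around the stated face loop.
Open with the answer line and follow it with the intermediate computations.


Answer: final direction angle = (4/3)*pi

enclosed vertex P0: corner angles sum to pi, defect = 2*pi - pi = pi
the rotation equals the total enclosed defect, so the final angle is initial + defects (mod 2*pi)
final angle = pi/3 + pi = (4/3)*pi (mod 2*pi)


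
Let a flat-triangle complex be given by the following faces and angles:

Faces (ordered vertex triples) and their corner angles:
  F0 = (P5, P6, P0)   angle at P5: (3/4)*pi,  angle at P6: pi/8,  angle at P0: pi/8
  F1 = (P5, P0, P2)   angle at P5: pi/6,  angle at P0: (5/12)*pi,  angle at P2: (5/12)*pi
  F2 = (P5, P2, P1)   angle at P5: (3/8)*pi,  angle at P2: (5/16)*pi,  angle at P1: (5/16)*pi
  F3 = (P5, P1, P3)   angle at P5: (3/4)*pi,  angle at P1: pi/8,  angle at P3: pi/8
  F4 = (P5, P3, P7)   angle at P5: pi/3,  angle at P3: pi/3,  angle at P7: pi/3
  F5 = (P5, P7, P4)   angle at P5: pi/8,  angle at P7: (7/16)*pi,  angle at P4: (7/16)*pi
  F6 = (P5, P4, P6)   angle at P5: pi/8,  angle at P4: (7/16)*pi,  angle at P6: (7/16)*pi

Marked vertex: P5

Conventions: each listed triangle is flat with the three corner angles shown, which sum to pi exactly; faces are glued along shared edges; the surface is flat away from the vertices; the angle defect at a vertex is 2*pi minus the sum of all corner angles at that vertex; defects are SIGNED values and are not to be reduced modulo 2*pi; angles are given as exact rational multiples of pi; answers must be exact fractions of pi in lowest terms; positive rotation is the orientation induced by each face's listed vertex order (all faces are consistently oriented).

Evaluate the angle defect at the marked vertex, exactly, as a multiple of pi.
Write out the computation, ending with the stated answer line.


Sum of corner angles at P5: (21/8)*pi
defect = 2*pi - (21/8)*pi

Answer: defect(P5) = (-5/8)*pi


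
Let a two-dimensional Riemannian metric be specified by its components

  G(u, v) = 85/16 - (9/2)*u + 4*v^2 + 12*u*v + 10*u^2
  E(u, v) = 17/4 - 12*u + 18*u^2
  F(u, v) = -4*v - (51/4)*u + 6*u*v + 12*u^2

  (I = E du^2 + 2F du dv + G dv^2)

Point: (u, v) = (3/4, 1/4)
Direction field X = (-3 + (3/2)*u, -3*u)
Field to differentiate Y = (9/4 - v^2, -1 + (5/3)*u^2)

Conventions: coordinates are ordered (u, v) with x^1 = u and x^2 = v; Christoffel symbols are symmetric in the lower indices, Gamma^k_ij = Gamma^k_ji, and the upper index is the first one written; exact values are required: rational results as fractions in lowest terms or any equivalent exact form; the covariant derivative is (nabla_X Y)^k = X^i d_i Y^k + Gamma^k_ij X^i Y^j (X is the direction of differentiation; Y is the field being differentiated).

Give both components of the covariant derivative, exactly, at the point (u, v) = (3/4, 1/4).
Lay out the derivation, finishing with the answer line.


E = 43/8, F = -43/16, G = 161/16 at the point
E_u = 15, E_v = 0, F_u = 27/4, F_v = 1/2, G_u = 27/2, G_v = 11
EG - F^2 = 11997/256;  g^inv = (256/11997) * [[161/16, 43/16], [43/16, 43/8]]
first-kind symbols [ij,l] = (1/2)(d_i g_jl + d_j g_il - d_l g_ij): [uu,u] = E_u/2 = 15/2, [uu,v] = F_u - E_v/2 = 27/4, [uv,u] = E_v/2 = 0, [uv,v] = G_u/2 = 27/4, [vv,u] = F_v - G_u/2 = -25/4, [vv,v] = G_v/2 = 11/2
Gamma^u_ij = (G*[ij,u] - F*[ij,v])/(EG - F^2), Gamma^v_ij = (E*[ij,v] - F*[ij,u])/(EG - F^2)
Gamma_uuu = 7988/3999, Gamma_uuv = 12/31, Gamma_uvv = -12316/11997, Gamma_vuu = 112/93, Gamma_vuv = 24/31, Gamma_vvv = 76/279
X = (-15/8, -9/4), Y = (35/16, -1/16) at the point

Answer: (nabla_X Y)^u = -96745/10664, (nabla_X Y)^v = -6601/496


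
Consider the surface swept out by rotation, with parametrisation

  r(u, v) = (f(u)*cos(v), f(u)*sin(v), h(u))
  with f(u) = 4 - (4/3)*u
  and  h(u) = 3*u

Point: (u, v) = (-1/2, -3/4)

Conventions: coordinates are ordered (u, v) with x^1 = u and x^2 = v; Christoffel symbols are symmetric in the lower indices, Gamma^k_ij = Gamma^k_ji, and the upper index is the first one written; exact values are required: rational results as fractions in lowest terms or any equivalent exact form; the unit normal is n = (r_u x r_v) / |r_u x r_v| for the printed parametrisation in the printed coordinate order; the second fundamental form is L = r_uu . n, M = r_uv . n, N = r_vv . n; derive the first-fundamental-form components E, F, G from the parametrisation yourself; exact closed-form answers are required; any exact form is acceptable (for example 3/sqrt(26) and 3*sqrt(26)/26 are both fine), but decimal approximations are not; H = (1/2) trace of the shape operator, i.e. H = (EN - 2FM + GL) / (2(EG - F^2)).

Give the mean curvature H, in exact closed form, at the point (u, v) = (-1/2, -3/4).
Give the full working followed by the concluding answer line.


f = 14/3, f' = -4/3, f'' = 0, h' = 3, h'' = 0
E = 97/9, F = 0, G = 196/9; answer radicand W^2 = 97/9
unnormalised second-form numerators: l = 0, m = 0, n = 14; L = l/sqrt(97/9), and similarly M = m/sqrt(W^2), N = n/sqrt(W^2)
H = (E*n - 2*F*m + G*l) / (2*(EG - F^2)*sqrt(W^2)); E*n - 2*F*m + G*l = 1358/9, EG - F^2 = 19012/81, so H = (9/28)/sqrt(97/9)

Answer: H = 27*sqrt(97)/2716


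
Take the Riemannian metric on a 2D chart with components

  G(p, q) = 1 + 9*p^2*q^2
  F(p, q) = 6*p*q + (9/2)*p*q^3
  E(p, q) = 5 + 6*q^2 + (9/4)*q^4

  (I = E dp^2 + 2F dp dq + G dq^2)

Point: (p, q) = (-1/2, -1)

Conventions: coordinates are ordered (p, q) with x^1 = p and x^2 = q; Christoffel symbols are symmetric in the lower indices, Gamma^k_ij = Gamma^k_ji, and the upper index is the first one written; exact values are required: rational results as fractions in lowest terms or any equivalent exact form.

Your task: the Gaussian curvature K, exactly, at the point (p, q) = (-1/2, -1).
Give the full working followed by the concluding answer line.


E = 53/4, F = 21/4, G = 13/4, EG - F^2 = 31/2 at the point
E_p = 0, E_q = -21, F_p = -21/2, F_q = -39/4, G_p = -9, G_q = -9/2
E_qq = 39, F_pq = 39/2, G_pp = 18
Compute both Brioschi determinants and normalise by (EG - F^2)^2.
M1 = [[-E_qq/2 + F_pq - G_pp/2, E_p/2, F_p - E_q/2], [F_q - G_p/2, E, F], [G_q/2, F, G]] = [[-9, 0, 0], [-21/4, 53/4, 21/4], [-9/4, 21/4, 13/4]]; det M1 = -279/2
M2 = [[0, E_q/2, G_p/2], [E_q/2, E, F], [G_p/2, F, G]] = [[0, -21/2, -9/2], [-21/2, 53/4, 21/4], [-9/2, 21/4, 13/4]]; det M2 = -261/2
det M1 - det M2 = -9; K = -9 / (31/2)^2 = -36/961

Answer: K = -36/961


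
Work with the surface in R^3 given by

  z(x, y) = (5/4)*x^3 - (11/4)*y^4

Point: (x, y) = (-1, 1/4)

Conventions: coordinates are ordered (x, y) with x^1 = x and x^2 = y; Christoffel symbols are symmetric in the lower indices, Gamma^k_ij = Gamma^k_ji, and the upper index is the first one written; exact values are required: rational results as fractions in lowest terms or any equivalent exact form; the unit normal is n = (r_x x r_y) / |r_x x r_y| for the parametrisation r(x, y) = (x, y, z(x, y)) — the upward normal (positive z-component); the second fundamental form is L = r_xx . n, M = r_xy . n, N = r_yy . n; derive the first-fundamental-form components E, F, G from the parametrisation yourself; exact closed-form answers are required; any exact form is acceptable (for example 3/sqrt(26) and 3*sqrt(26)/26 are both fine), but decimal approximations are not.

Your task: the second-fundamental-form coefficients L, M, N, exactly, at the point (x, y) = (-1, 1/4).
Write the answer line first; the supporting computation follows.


Answer: L = -480*sqrt(61817)/61817, M = 0, N = -132*sqrt(61817)/61817

z_x = 15/4, z_y = -11/64, z_xx = -15/2, z_xy = 0, z_yy = -33/16
E = 241/16, F = -165/256, G = 4217/4096; answer radicand W^2 = 61817/4096
unnormalised second-form numerators: l = -15/2, m = 0, n = -33/16; L = l/sqrt(61817/4096), and similarly M = m/sqrt(W^2), N = n/sqrt(W^2)
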